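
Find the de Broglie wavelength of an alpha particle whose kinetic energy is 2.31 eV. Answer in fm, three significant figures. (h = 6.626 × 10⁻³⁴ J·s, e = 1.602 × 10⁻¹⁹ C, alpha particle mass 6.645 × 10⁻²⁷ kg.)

KE = 2.31 eV = 3.701 × 10⁻¹⁹ J.
p = √(2mKE) = √(2 × 6.645 × 10⁻²⁷ × 3.701 × 10⁻¹⁹) = 7.013 × 10⁻²³ kg·m/s.
λ = h/p = 6.626 × 10⁻³⁴ / 7.013 × 10⁻²³ = 9.45 × 10⁻¹² m = 9450 fm.

λ = 9450 fm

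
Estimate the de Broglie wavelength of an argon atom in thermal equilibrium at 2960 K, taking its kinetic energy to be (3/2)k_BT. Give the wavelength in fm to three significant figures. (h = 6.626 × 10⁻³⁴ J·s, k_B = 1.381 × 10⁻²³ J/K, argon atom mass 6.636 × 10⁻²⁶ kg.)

λ = 7350 fm

KE = (3/2)k_BT = 1.5 × 1.381 × 10⁻²³ × 2960 = 6.132 × 10⁻²⁰ J.
p = √(2mKE) = √(2 × 6.636 × 10⁻²⁶ × 6.132 × 10⁻²⁰) = 9.021 × 10⁻²³ kg·m/s.
λ = h/p = 7.35 × 10⁻¹² m = 7350 fm.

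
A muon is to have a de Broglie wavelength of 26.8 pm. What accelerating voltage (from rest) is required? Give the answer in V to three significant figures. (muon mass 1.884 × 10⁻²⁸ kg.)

p = h/λ = 6.626 × 10⁻³⁴ / 2.680 × 10⁻¹¹ = 2.472 × 10⁻²³ kg·m/s.
KE = p²/(2m) = 1.622 × 10⁻¹⁸ J.
V = KE/e = 1.622 × 10⁻¹⁸ / (1.602 × 10⁻¹⁹) = 10.1 V.

V = 10.1 V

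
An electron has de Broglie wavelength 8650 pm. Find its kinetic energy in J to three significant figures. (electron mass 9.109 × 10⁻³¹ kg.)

KE = 3.22 × 10⁻²¹ J

p = h/λ = 6.626 × 10⁻³⁴ / 8.650 × 10⁻⁹ = 7.660 × 10⁻²⁶ kg·m/s.
KE = p²/(2m) = (7.660 × 10⁻²⁶)² / (2 × 9.109 × 10⁻³¹) = 3.221 × 10⁻²¹ J = 3.22 × 10⁻²¹ J.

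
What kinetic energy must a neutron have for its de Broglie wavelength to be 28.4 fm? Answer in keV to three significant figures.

p = h/λ = 6.626 × 10⁻³⁴ / 2.840 × 10⁻¹⁴ = 2.333 × 10⁻²⁰ kg·m/s.
KE = p²/(2m) = (2.333 × 10⁻²⁰)² / (2 × 1.675 × 10⁻²⁷) = 1.625 × 10⁻¹³ J = 1010 keV.

KE = 1010 keV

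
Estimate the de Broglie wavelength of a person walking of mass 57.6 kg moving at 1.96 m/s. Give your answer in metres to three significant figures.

p = mv = 57.6 × 1.96 = 1.129 × 10² kg·m/s.
λ = h/p = 6.626 × 10⁻³⁴ / 1.129 × 10² = 5.87 × 10⁻³⁶ m.

λ = 5.87 × 10⁻³⁶ m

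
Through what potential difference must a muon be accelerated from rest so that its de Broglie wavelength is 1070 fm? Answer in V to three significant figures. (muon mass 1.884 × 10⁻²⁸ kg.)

p = h/λ = 6.626 × 10⁻³⁴ / 1.070 × 10⁻¹² = 6.193 × 10⁻²² kg·m/s.
KE = p²/(2m) = 1.018 × 10⁻¹⁵ J.
V = KE/e = 1.018 × 10⁻¹⁵ / (1.602 × 10⁻¹⁹) = 6350 V.

V = 6350 V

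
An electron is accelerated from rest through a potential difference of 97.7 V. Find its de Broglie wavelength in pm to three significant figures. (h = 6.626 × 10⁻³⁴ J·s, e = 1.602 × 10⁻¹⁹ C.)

KE = eV = 1.602 × 10⁻¹⁹ × 97.70 = 1.565 × 10⁻¹⁷ J.
p = √(2mKE) = √(2 × 9.109 × 10⁻³¹ × 1.565 × 10⁻¹⁷) = 5.340 × 10⁻²⁴ kg·m/s.
λ = h/p = 6.626 × 10⁻³⁴ / 5.340 × 10⁻²⁴ = 1.24 × 10⁻¹⁰ m = 124 pm.

λ = 124 pm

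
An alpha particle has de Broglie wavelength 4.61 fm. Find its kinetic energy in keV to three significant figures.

p = h/λ = 6.626 × 10⁻³⁴ / 4.610 × 10⁻¹⁵ = 1.437 × 10⁻¹⁹ kg·m/s.
KE = p²/(2m) = (1.437 × 10⁻¹⁹)² / (2 × 6.645 × 10⁻²⁷) = 1.554 × 10⁻¹² J = 9700 keV.

KE = 9700 keV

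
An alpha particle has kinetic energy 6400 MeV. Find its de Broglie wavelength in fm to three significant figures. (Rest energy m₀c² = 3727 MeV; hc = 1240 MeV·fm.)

Total energy E = KE + m₀c² = 6400 + 3727 = 10127 MeV.
(pc)² = E² − (m₀c²)² = (10127)² − (3727)² = 8.867 × 10⁷ MeV², so pc = 9416 MeV.
λ = hc/(pc) = 1240 MeV·fm / 9416 MeV = 0.132 fm.

λ = 0.132 fm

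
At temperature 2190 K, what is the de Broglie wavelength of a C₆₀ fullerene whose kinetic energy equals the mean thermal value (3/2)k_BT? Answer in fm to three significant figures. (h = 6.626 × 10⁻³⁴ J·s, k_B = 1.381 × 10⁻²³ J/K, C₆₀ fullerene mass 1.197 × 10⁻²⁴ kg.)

λ = 2010 fm

KE = (3/2)k_BT = 1.5 × 1.381 × 10⁻²³ × 2190 = 4.537 × 10⁻²⁰ J.
p = √(2mKE) = √(2 × 1.197 × 10⁻²⁴ × 4.537 × 10⁻²⁰) = 3.296 × 10⁻²² kg·m/s.
λ = h/p = 2.01 × 10⁻¹² m = 2010 fm.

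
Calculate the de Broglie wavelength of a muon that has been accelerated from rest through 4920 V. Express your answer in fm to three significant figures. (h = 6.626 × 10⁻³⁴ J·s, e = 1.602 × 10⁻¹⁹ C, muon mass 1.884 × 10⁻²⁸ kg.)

KE = eV = 1.602 × 10⁻¹⁹ × 4920 = 7.882 × 10⁻¹⁶ J.
p = √(2mKE) = √(2 × 1.884 × 10⁻²⁸ × 7.882 × 10⁻¹⁶) = 5.450 × 10⁻²² kg·m/s.
λ = h/p = 6.626 × 10⁻³⁴ / 5.450 × 10⁻²² = 1.22 × 10⁻¹² m = 1220 fm.

λ = 1220 fm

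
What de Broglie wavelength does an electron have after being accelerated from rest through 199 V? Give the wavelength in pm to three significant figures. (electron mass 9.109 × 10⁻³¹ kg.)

KE = eV = 1.602 × 10⁻¹⁹ × 199.0 = 3.188 × 10⁻¹⁷ J.
p = √(2mKE) = √(2 × 9.109 × 10⁻³¹ × 3.188 × 10⁻¹⁷) = 7.621 × 10⁻²⁴ kg·m/s.
λ = h/p = 6.626 × 10⁻³⁴ / 7.621 × 10⁻²⁴ = 8.69 × 10⁻¹¹ m = 86.9 pm.

λ = 86.9 pm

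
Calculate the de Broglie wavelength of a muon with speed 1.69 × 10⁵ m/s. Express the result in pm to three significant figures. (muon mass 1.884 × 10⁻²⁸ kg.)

λ = 20.8 pm

p = mv = 1.884 × 10⁻²⁸ × 1.69 × 10⁵ = 3.184 × 10⁻²³ kg·m/s.
λ = h/p = 6.626 × 10⁻³⁴ / 3.184 × 10⁻²³ = 2.08 × 10⁻¹¹ m = 20.8 pm.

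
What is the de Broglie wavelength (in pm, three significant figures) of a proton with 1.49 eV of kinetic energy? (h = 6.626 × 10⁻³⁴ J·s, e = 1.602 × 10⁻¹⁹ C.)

KE = 1.49 eV = 2.387 × 10⁻¹⁹ J.
p = √(2mKE) = √(2 × 1.673 × 10⁻²⁷ × 2.387 × 10⁻¹⁹) = 2.826 × 10⁻²³ kg·m/s.
λ = h/p = 6.626 × 10⁻³⁴ / 2.826 × 10⁻²³ = 2.34 × 10⁻¹¹ m = 23.4 pm.

λ = 23.4 pm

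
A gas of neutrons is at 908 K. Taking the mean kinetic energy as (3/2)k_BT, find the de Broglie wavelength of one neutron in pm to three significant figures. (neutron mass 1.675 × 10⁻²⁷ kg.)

λ = 83.5 pm

KE = (3/2)k_BT = 1.5 × 1.381 × 10⁻²³ × 908 = 1.881 × 10⁻²⁰ J.
p = √(2mKE) = √(2 × 1.675 × 10⁻²⁷ × 1.881 × 10⁻²⁰) = 7.938 × 10⁻²⁴ kg·m/s.
λ = h/p = 8.35 × 10⁻¹¹ m = 83.5 pm.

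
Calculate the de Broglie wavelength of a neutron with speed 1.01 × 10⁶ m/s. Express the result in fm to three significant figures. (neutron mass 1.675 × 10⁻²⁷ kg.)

p = mv = 1.675 × 10⁻²⁷ × 1.01 × 10⁶ = 1.692 × 10⁻²¹ kg·m/s.
λ = h/p = 6.626 × 10⁻³⁴ / 1.692 × 10⁻²¹ = 3.92 × 10⁻¹³ m = 392 fm.

λ = 392 fm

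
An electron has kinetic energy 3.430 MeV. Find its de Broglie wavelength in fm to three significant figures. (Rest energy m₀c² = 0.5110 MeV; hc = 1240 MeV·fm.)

λ = 317 fm

Total energy E = KE + m₀c² = 3.430 + 0.5110 = 3.9410 MeV.
(pc)² = E² − (m₀c²)² = (3.9410)² − (0.5110)² = 15.27 MeV², so pc = 3.908 MeV.
λ = hc/(pc) = 1240 MeV·fm / 3.908 MeV = 317 fm.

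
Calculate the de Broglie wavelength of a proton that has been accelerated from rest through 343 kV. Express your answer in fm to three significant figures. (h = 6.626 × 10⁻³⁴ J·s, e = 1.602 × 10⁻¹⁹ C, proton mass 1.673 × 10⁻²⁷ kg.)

KE = eV = 1.602 × 10⁻¹⁹ × 3.430 × 10⁵ = 5.495 × 10⁻¹⁴ J.
p = √(2mKE) = √(2 × 1.673 × 10⁻²⁷ × 5.495 × 10⁻¹⁴) = 1.356 × 10⁻²⁰ kg·m/s.
λ = h/p = 6.626 × 10⁻³⁴ / 1.356 × 10⁻²⁰ = 4.89 × 10⁻¹⁴ m = 48.9 fm.

λ = 48.9 fm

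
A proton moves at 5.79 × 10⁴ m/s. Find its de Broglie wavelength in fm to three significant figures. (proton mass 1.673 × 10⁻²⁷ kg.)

p = mv = 1.673 × 10⁻²⁷ × 5.79 × 10⁴ = 9.687 × 10⁻²³ kg·m/s.
λ = h/p = 6.626 × 10⁻³⁴ / 9.687 × 10⁻²³ = 6.84 × 10⁻¹² m = 6840 fm.

λ = 6840 fm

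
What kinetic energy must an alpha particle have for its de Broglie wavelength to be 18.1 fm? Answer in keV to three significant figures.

p = h/λ = 6.626 × 10⁻³⁴ / 1.810 × 10⁻¹⁴ = 3.661 × 10⁻²⁰ kg·m/s.
KE = p²/(2m) = (3.661 × 10⁻²⁰)² / (2 × 6.645 × 10⁻²⁷) = 1.008 × 10⁻¹³ J = 629 keV.

KE = 629 keV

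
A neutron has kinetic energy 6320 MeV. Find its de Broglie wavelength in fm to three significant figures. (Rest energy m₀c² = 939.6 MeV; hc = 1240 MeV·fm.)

λ = 0.172 fm

Total energy E = KE + m₀c² = 6320 + 939.6 = 7259.6 MeV.
(pc)² = E² − (m₀c²)² = (7259.6)² − (939.6)² = 5.182 × 10⁷ MeV², so pc = 7199 MeV.
λ = hc/(pc) = 1240 MeV·fm / 7199 MeV = 0.172 fm.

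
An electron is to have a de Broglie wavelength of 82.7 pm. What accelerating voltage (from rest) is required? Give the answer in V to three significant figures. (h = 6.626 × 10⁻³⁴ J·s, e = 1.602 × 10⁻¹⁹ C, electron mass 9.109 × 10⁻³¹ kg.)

V = 220 V

p = h/λ = 6.626 × 10⁻³⁴ / 8.270 × 10⁻¹¹ = 8.012 × 10⁻²⁴ kg·m/s.
KE = p²/(2m) = 3.524 × 10⁻¹⁷ J.
V = KE/e = 3.524 × 10⁻¹⁷ / (1.602 × 10⁻¹⁹) = 220 V.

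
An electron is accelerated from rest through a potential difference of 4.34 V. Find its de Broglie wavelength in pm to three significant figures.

λ = 589 pm

KE = eV = 1.602 × 10⁻¹⁹ × 4.340 = 6.953 × 10⁻¹⁹ J.
p = √(2mKE) = √(2 × 9.109 × 10⁻³¹ × 6.953 × 10⁻¹⁹) = 1.125 × 10⁻²⁴ kg·m/s.
λ = h/p = 6.626 × 10⁻³⁴ / 1.125 × 10⁻²⁴ = 5.89 × 10⁻¹⁰ m = 589 pm.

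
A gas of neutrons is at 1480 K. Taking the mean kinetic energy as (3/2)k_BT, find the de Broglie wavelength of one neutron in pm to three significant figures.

λ = 65.4 pm

KE = (3/2)k_BT = 1.5 × 1.381 × 10⁻²³ × 1480 = 3.066 × 10⁻²⁰ J.
p = √(2mKE) = √(2 × 1.675 × 10⁻²⁷ × 3.066 × 10⁻²⁰) = 1.013 × 10⁻²³ kg·m/s.
λ = h/p = 6.54 × 10⁻¹¹ m = 65.4 pm.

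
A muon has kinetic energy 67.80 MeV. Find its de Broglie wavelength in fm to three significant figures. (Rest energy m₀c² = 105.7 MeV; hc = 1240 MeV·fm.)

λ = 9.01 fm

Total energy E = KE + m₀c² = 67.80 + 105.7 = 173.50 MeV.
(pc)² = E² − (m₀c²)² = (173.50)² − (105.7)² = 1.893 × 10⁴ MeV², so pc = 137.6 MeV.
λ = hc/(pc) = 1240 MeV·fm / 137.6 MeV = 9.01 fm.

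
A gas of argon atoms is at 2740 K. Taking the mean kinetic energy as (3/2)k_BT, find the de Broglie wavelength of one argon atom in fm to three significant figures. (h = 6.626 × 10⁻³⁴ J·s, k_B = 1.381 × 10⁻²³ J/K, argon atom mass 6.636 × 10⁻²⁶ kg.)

λ = 7630 fm

KE = (3/2)k_BT = 1.5 × 1.381 × 10⁻²³ × 2740 = 5.676 × 10⁻²⁰ J.
p = √(2mKE) = √(2 × 6.636 × 10⁻²⁶ × 5.676 × 10⁻²⁰) = 8.679 × 10⁻²³ kg·m/s.
λ = h/p = 7.63 × 10⁻¹² m = 7630 fm.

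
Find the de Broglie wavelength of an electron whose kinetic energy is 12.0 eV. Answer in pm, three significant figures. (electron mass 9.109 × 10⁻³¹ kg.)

KE = 12.0 eV = 1.922 × 10⁻¹⁸ J.
p = √(2mKE) = √(2 × 9.109 × 10⁻³¹ × 1.922 × 10⁻¹⁸) = 1.871 × 10⁻²⁴ kg·m/s.
λ = h/p = 6.626 × 10⁻³⁴ / 1.871 × 10⁻²⁴ = 3.54 × 10⁻¹⁰ m = 354 pm.

λ = 354 pm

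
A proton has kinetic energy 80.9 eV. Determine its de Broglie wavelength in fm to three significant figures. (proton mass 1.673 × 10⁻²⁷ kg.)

KE = 80.9 eV = 1.296 × 10⁻¹⁷ J.
p = √(2mKE) = √(2 × 1.673 × 10⁻²⁷ × 1.296 × 10⁻¹⁷) = 2.082 × 10⁻²² kg·m/s.
λ = h/p = 6.626 × 10⁻³⁴ / 2.082 × 10⁻²² = 3.18 × 10⁻¹² m = 3180 fm.

λ = 3180 fm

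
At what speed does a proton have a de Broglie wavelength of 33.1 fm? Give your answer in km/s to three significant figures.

v = 1.20 × 10⁴ km/s

p = h/λ = 6.626 × 10⁻³⁴ / 3.310 × 10⁻¹⁴ = 2.002 × 10⁻²⁰ kg·m/s.
v = p/m = 2.002 × 10⁻²⁰ / 1.673 × 10⁻²⁷ = 1.20 × 10⁷ m/s = 1.20 × 10⁴ km/s.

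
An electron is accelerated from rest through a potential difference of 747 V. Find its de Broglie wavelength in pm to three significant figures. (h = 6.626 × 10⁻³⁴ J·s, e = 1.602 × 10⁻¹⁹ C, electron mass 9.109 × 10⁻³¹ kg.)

KE = eV = 1.602 × 10⁻¹⁹ × 747.0 = 1.197 × 10⁻¹⁶ J.
p = √(2mKE) = √(2 × 9.109 × 10⁻³¹ × 1.197 × 10⁻¹⁶) = 1.477 × 10⁻²³ kg·m/s.
λ = h/p = 6.626 × 10⁻³⁴ / 1.477 × 10⁻²³ = 4.49 × 10⁻¹¹ m = 44.9 pm.

λ = 44.9 pm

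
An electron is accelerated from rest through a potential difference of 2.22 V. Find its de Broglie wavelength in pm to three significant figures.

λ = 823 pm

KE = eV = 1.602 × 10⁻¹⁹ × 2.220 = 3.556 × 10⁻¹⁹ J.
p = √(2mKE) = √(2 × 9.109 × 10⁻³¹ × 3.556 × 10⁻¹⁹) = 8.049 × 10⁻²⁵ kg·m/s.
λ = h/p = 6.626 × 10⁻³⁴ / 8.049 × 10⁻²⁵ = 8.23 × 10⁻¹⁰ m = 823 pm.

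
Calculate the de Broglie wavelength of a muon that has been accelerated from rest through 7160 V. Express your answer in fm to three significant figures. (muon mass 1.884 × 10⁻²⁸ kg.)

λ = 1010 fm

KE = eV = 1.602 × 10⁻¹⁹ × 7160 = 1.147 × 10⁻¹⁵ J.
p = √(2mKE) = √(2 × 1.884 × 10⁻²⁸ × 1.147 × 10⁻¹⁵) = 6.574 × 10⁻²² kg·m/s.
λ = h/p = 6.626 × 10⁻³⁴ / 6.574 × 10⁻²² = 1.01 × 10⁻¹² m = 1010 fm.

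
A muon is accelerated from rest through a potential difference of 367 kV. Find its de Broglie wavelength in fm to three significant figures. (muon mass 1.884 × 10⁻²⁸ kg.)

λ = 141 fm

KE = eV = 1.602 × 10⁻¹⁹ × 3.670 × 10⁵ = 5.879 × 10⁻¹⁴ J.
p = √(2mKE) = √(2 × 1.884 × 10⁻²⁸ × 5.879 × 10⁻¹⁴) = 4.707 × 10⁻²¹ kg·m/s.
λ = h/p = 6.626 × 10⁻³⁴ / 4.707 × 10⁻²¹ = 1.41 × 10⁻¹³ m = 141 fm.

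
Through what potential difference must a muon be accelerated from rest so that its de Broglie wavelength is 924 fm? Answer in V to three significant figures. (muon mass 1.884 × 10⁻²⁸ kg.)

V = 8520 V

p = h/λ = 6.626 × 10⁻³⁴ / 9.240 × 10⁻¹³ = 7.171 × 10⁻²² kg·m/s.
KE = p²/(2m) = 1.365 × 10⁻¹⁵ J.
V = KE/e = 1.365 × 10⁻¹⁵ / (1.602 × 10⁻¹⁹) = 8520 V.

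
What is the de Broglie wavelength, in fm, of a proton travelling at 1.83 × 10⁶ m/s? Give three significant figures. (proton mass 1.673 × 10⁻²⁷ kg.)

λ = 216 fm

p = mv = 1.673 × 10⁻²⁷ × 1.83 × 10⁶ = 3.062 × 10⁻²¹ kg·m/s.
λ = h/p = 6.626 × 10⁻³⁴ / 3.062 × 10⁻²¹ = 2.16 × 10⁻¹³ m = 216 fm.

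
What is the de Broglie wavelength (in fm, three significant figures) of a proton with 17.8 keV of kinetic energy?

KE = 17.8 keV = 2.852 × 10⁻¹⁵ J.
p = √(2mKE) = √(2 × 1.673 × 10⁻²⁷ × 2.852 × 10⁻¹⁵) = 3.089 × 10⁻²¹ kg·m/s.
λ = h/p = 6.626 × 10⁻³⁴ / 3.089 × 10⁻²¹ = 2.15 × 10⁻¹³ m = 215 fm.

λ = 215 fm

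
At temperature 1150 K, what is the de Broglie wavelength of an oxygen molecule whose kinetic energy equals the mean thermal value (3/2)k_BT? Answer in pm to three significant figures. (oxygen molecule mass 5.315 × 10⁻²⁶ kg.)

KE = (3/2)k_BT = 1.5 × 1.381 × 10⁻²³ × 1150 = 2.382 × 10⁻²⁰ J.
p = √(2mKE) = √(2 × 5.315 × 10⁻²⁶ × 2.382 × 10⁻²⁰) = 5.032 × 10⁻²³ kg·m/s.
λ = h/p = 1.32 × 10⁻¹¹ m = 13.2 pm.

λ = 13.2 pm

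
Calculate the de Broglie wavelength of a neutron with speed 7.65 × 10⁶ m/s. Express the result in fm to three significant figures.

p = mv = 1.675 × 10⁻²⁷ × 7.65 × 10⁶ = 1.281 × 10⁻²⁰ kg·m/s.
λ = h/p = 6.626 × 10⁻³⁴ / 1.281 × 10⁻²⁰ = 5.17 × 10⁻¹⁴ m = 51.7 fm.

λ = 51.7 fm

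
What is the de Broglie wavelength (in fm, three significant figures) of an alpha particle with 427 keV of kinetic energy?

KE = 427 keV = 6.841 × 10⁻¹⁴ J.
p = √(2mKE) = √(2 × 6.645 × 10⁻²⁷ × 6.841 × 10⁻¹⁴) = 3.015 × 10⁻²⁰ kg·m/s.
λ = h/p = 6.626 × 10⁻³⁴ / 3.015 × 10⁻²⁰ = 2.20 × 10⁻¹⁴ m = 22.0 fm.

λ = 22.0 fm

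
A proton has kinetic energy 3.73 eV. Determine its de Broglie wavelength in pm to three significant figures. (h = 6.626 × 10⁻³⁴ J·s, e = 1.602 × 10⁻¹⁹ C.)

λ = 14.8 pm

KE = 3.73 eV = 5.975 × 10⁻¹⁹ J.
p = √(2mKE) = √(2 × 1.673 × 10⁻²⁷ × 5.975 × 10⁻¹⁹) = 4.471 × 10⁻²³ kg·m/s.
λ = h/p = 6.626 × 10⁻³⁴ / 4.471 × 10⁻²³ = 1.48 × 10⁻¹¹ m = 14.8 pm.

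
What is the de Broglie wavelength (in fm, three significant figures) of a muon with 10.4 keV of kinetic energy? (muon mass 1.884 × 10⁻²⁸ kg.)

λ = 836 fm

KE = 10.4 keV = 1.666 × 10⁻¹⁵ J.
p = √(2mKE) = √(2 × 1.884 × 10⁻²⁸ × 1.666 × 10⁻¹⁵) = 7.923 × 10⁻²² kg·m/s.
λ = h/p = 6.626 × 10⁻³⁴ / 7.923 × 10⁻²² = 8.36 × 10⁻¹³ m = 836 fm.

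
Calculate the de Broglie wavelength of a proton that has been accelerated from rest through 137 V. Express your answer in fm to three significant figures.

λ = 2450 fm

KE = eV = 1.602 × 10⁻¹⁹ × 137.0 = 2.195 × 10⁻¹⁷ J.
p = √(2mKE) = √(2 × 1.673 × 10⁻²⁷ × 2.195 × 10⁻¹⁷) = 2.710 × 10⁻²² kg·m/s.
λ = h/p = 6.626 × 10⁻³⁴ / 2.710 × 10⁻²² = 2.45 × 10⁻¹² m = 2450 fm.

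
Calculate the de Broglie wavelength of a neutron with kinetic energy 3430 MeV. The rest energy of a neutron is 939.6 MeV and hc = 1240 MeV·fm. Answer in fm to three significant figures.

Total energy E = KE + m₀c² = 3430 + 939.6 = 4369.6 MeV.
(pc)² = E² − (m₀c²)² = (4369.6)² − (939.6)² = 1.821 × 10⁷ MeV², so pc = 4267 MeV.
λ = hc/(pc) = 1240 MeV·fm / 4267 MeV = 0.291 fm.

λ = 0.291 fm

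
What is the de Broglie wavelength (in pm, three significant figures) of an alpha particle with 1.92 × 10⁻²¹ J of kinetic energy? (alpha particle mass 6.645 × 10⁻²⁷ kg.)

p = √(2mKE) = √(2 × 6.645 × 10⁻²⁷ × 1.920 × 10⁻²¹) = 5.051 × 10⁻²⁴ kg·m/s.
λ = h/p = 6.626 × 10⁻³⁴ / 5.051 × 10⁻²⁴ = 1.31 × 10⁻¹⁰ m = 131 pm.

λ = 131 pm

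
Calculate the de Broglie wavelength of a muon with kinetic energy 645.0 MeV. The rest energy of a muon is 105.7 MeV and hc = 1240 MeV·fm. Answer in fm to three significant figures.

λ = 1.67 fm

Total energy E = KE + m₀c² = 645.0 + 105.7 = 750.7 MeV.
(pc)² = E² − (m₀c²)² = (750.7)² − (105.7)² = 5.524 × 10⁵ MeV², so pc = 743.2 MeV.
λ = hc/(pc) = 1240 MeV·fm / 743.2 MeV = 1.67 fm.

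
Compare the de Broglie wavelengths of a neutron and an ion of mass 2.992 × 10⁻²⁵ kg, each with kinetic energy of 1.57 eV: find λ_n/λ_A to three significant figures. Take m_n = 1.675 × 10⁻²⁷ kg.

At fixed KE, p = √(2mKE) so λ = h/p ∝ 1/√m.
λ_n/λ_A = √(m_A/m_n) = √(2.992 × 10⁻²⁵/1.675 × 10⁻²⁷) = √(178.6) = 13.4.

λ_n/λ_A = 13.4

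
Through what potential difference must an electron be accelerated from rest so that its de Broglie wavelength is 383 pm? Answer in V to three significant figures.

p = h/λ = 6.626 × 10⁻³⁴ / 3.830 × 10⁻¹⁰ = 1.730 × 10⁻²⁴ kg·m/s.
KE = p²/(2m) = 1.643 × 10⁻¹⁸ J.
V = KE/e = 1.643 × 10⁻¹⁸ / (1.602 × 10⁻¹⁹) = 10.3 V.

V = 10.3 V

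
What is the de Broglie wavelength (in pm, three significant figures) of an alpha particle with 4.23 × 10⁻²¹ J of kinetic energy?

λ = 88.4 pm

p = √(2mKE) = √(2 × 6.645 × 10⁻²⁷ × 4.230 × 10⁻²¹) = 7.498 × 10⁻²⁴ kg·m/s.
λ = h/p = 6.626 × 10⁻³⁴ / 7.498 × 10⁻²⁴ = 8.84 × 10⁻¹¹ m = 88.4 pm.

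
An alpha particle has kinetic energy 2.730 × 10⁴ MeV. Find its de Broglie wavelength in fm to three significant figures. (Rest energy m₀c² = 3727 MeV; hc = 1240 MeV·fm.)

λ = 0.0403 fm

Total energy E = KE + m₀c² = 2.730 × 10⁴ + 3727 = 31027 MeV.
(pc)² = E² − (m₀c²)² = (31027)² − (3727)² = 9.488 × 10⁸ MeV², so pc = 3.080 × 10⁴ MeV.
λ = hc/(pc) = 1240 MeV·fm / 3.080 × 10⁴ MeV = 0.0403 fm.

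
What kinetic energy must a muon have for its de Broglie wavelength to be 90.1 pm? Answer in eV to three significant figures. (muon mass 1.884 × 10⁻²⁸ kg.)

KE = 0.896 eV

p = h/λ = 6.626 × 10⁻³⁴ / 9.010 × 10⁻¹¹ = 7.354 × 10⁻²⁴ kg·m/s.
KE = p²/(2m) = (7.354 × 10⁻²⁴)² / (2 × 1.884 × 10⁻²⁸) = 1.435 × 10⁻¹⁹ J = 0.896 eV.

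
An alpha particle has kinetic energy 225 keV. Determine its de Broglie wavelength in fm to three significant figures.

KE = 225 keV = 3.605 × 10⁻¹⁴ J.
p = √(2mKE) = √(2 × 6.645 × 10⁻²⁷ × 3.605 × 10⁻¹⁴) = 2.189 × 10⁻²⁰ kg·m/s.
λ = h/p = 6.626 × 10⁻³⁴ / 2.189 × 10⁻²⁰ = 3.03 × 10⁻¹⁴ m = 30.3 fm.

λ = 30.3 fm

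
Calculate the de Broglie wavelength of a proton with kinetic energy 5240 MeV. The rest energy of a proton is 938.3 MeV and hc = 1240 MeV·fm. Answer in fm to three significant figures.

Total energy E = KE + m₀c² = 5240 + 938.3 = 6178.3 MeV.
(pc)² = E² − (m₀c²)² = (6178.3)² − (938.3)² = 3.729 × 10⁷ MeV², so pc = 6107 MeV.
λ = hc/(pc) = 1240 MeV·fm / 6107 MeV = 0.203 fm.

λ = 0.203 fm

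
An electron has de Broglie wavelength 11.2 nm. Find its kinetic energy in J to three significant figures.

KE = 1.92 × 10⁻²¹ J

p = h/λ = 6.626 × 10⁻³⁴ / 1.120 × 10⁻⁸ = 5.916 × 10⁻²⁶ kg·m/s.
KE = p²/(2m) = (5.916 × 10⁻²⁶)² / (2 × 9.109 × 10⁻³¹) = 1.921 × 10⁻²¹ J = 1.92 × 10⁻²¹ J.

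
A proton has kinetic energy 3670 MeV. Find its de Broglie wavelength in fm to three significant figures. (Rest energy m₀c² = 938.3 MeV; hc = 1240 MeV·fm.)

λ = 0.275 fm

Total energy E = KE + m₀c² = 3670 + 938.3 = 4608.3 MeV.
(pc)² = E² − (m₀c²)² = (4608.3)² − (938.3)² = 2.036 × 10⁷ MeV², so pc = 4512 MeV.
λ = hc/(pc) = 1240 MeV·fm / 4512 MeV = 0.275 fm.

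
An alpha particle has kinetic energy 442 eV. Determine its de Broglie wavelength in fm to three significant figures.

KE = 442 eV = 7.081 × 10⁻¹⁷ J.
p = √(2mKE) = √(2 × 6.645 × 10⁻²⁷ × 7.081 × 10⁻¹⁷) = 9.701 × 10⁻²² kg·m/s.
λ = h/p = 6.626 × 10⁻³⁴ / 9.701 × 10⁻²² = 6.83 × 10⁻¹³ m = 683 fm.

λ = 683 fm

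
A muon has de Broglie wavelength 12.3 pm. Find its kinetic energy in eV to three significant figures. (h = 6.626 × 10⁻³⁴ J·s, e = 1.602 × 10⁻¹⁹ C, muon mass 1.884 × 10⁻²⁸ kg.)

p = h/λ = 6.626 × 10⁻³⁴ / 1.230 × 10⁻¹¹ = 5.387 × 10⁻²³ kg·m/s.
KE = p²/(2m) = (5.387 × 10⁻²³)² / (2 × 1.884 × 10⁻²⁸) = 7.702 × 10⁻¹⁸ J = 48.1 eV.

KE = 48.1 eV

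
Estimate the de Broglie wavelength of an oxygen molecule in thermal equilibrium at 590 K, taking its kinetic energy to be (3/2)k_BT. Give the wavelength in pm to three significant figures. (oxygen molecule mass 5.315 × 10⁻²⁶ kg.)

λ = 18.4 pm

KE = (3/2)k_BT = 1.5 × 1.381 × 10⁻²³ × 590 = 1.222 × 10⁻²⁰ J.
p = √(2mKE) = √(2 × 5.315 × 10⁻²⁶ × 1.222 × 10⁻²⁰) = 3.604 × 10⁻²³ kg·m/s.
λ = h/p = 1.84 × 10⁻¹¹ m = 18.4 pm.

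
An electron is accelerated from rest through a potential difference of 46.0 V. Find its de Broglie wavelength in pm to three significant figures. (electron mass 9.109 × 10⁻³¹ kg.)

KE = eV = 1.602 × 10⁻¹⁹ × 46.00 = 7.369 × 10⁻¹⁸ J.
p = √(2mKE) = √(2 × 9.109 × 10⁻³¹ × 7.369 × 10⁻¹⁸) = 3.664 × 10⁻²⁴ kg·m/s.
λ = h/p = 6.626 × 10⁻³⁴ / 3.664 × 10⁻²⁴ = 1.81 × 10⁻¹⁰ m = 181 pm.

λ = 181 pm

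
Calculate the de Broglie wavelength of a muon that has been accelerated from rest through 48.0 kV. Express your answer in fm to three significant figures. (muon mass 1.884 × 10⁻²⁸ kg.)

λ = 389 fm

KE = eV = 1.602 × 10⁻¹⁹ × 4.800 × 10⁴ = 7.690 × 10⁻¹⁵ J.
p = √(2mKE) = √(2 × 1.884 × 10⁻²⁸ × 7.690 × 10⁻¹⁵) = 1.702 × 10⁻²¹ kg·m/s.
λ = h/p = 6.626 × 10⁻³⁴ / 1.702 × 10⁻²¹ = 3.89 × 10⁻¹³ m = 389 fm.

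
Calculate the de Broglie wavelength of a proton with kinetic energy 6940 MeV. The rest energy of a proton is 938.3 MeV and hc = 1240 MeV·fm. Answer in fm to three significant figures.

Total energy E = KE + m₀c² = 6940 + 938.3 = 7878.3 MeV.
(pc)² = E² − (m₀c²)² = (7878.3)² − (938.3)² = 6.119 × 10⁷ MeV², so pc = 7822 MeV.
λ = hc/(pc) = 1240 MeV·fm / 7822 MeV = 0.159 fm.

λ = 0.159 fm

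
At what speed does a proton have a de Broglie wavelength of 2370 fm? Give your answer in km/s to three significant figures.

p = h/λ = 6.626 × 10⁻³⁴ / 2.370 × 10⁻¹² = 2.796 × 10⁻²² kg·m/s.
v = p/m = 2.796 × 10⁻²² / 1.673 × 10⁻²⁷ = 1.67 × 10⁵ m/s = 167 km/s.

v = 167 km/s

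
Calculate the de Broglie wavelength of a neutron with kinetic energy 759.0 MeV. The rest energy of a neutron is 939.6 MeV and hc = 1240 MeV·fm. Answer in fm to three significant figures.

λ = 0.876 fm

Total energy E = KE + m₀c² = 759.0 + 939.6 = 1698.6 MeV.
(pc)² = E² − (m₀c²)² = (1698.6)² − (939.6)² = 2.002 × 10⁶ MeV², so pc = 1415 MeV.
λ = hc/(pc) = 1240 MeV·fm / 1415 MeV = 0.876 fm.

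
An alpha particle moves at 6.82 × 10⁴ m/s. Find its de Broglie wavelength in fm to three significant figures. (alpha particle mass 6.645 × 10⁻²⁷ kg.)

λ = 1460 fm

p = mv = 6.645 × 10⁻²⁷ × 6.82 × 10⁴ = 4.532 × 10⁻²² kg·m/s.
λ = h/p = 6.626 × 10⁻³⁴ / 4.532 × 10⁻²² = 1.46 × 10⁻¹² m = 1460 fm.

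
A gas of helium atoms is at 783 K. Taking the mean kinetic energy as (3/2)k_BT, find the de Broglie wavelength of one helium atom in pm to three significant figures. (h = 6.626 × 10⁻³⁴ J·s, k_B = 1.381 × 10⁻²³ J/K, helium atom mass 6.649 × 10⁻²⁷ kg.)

λ = 45.1 pm

KE = (3/2)k_BT = 1.5 × 1.381 × 10⁻²³ × 783 = 1.622 × 10⁻²⁰ J.
p = √(2mKE) = √(2 × 6.649 × 10⁻²⁷ × 1.622 × 10⁻²⁰) = 1.469 × 10⁻²³ kg·m/s.
λ = h/p = 4.51 × 10⁻¹¹ m = 45.1 pm.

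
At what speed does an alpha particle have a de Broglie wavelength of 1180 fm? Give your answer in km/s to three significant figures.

p = h/λ = 6.626 × 10⁻³⁴ / 1.180 × 10⁻¹² = 5.615 × 10⁻²² kg·m/s.
v = p/m = 5.615 × 10⁻²² / 6.645 × 10⁻²⁷ = 8.45 × 10⁴ m/s = 84.5 km/s.

v = 84.5 km/s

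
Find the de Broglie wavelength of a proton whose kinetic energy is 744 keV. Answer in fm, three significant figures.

KE = 744 keV = 1.192 × 10⁻¹³ J.
p = √(2mKE) = √(2 × 1.673 × 10⁻²⁷ × 1.192 × 10⁻¹³) = 1.997 × 10⁻²⁰ kg·m/s.
λ = h/p = 6.626 × 10⁻³⁴ / 1.997 × 10⁻²⁰ = 3.32 × 10⁻¹⁴ m = 33.2 fm.

λ = 33.2 fm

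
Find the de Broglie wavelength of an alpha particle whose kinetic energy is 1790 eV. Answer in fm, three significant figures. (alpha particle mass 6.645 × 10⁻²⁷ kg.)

KE = 1790 eV = 2.868 × 10⁻¹⁶ J.
p = √(2mKE) = √(2 × 6.645 × 10⁻²⁷ × 2.868 × 10⁻¹⁶) = 1.952 × 10⁻²¹ kg·m/s.
λ = h/p = 6.626 × 10⁻³⁴ / 1.952 × 10⁻²¹ = 3.39 × 10⁻¹³ m = 339 fm.

λ = 339 fm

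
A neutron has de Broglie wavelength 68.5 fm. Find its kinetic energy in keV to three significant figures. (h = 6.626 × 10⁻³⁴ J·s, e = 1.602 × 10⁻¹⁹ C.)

KE = 174 keV

p = h/λ = 6.626 × 10⁻³⁴ / 6.850 × 10⁻¹⁴ = 9.673 × 10⁻²¹ kg·m/s.
KE = p²/(2m) = (9.673 × 10⁻²¹)² / (2 × 1.675 × 10⁻²⁷) = 2.793 × 10⁻¹⁴ J = 174 keV.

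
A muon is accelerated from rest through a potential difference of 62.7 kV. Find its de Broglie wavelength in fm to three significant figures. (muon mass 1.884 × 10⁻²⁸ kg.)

KE = eV = 1.602 × 10⁻¹⁹ × 6.270 × 10⁴ = 1.004 × 10⁻¹⁴ J.
p = √(2mKE) = √(2 × 1.884 × 10⁻²⁸ × 1.004 × 10⁻¹⁴) = 1.945 × 10⁻²¹ kg·m/s.
λ = h/p = 6.626 × 10⁻³⁴ / 1.945 × 10⁻²¹ = 3.41 × 10⁻¹³ m = 341 fm.

λ = 341 fm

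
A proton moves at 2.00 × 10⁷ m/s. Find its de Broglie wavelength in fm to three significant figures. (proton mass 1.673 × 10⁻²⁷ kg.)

p = mv = 1.673 × 10⁻²⁷ × 2.00 × 10⁷ = 3.346 × 10⁻²⁰ kg·m/s.
λ = h/p = 6.626 × 10⁻³⁴ / 3.346 × 10⁻²⁰ = 1.98 × 10⁻¹⁴ m = 19.8 fm.

λ = 19.8 fm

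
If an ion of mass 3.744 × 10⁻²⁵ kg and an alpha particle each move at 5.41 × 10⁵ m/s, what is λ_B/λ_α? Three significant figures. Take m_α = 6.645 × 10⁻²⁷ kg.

λ_B/λ_α = 0.0177

At fixed v, p = mv so λ = h/(mv) ∝ 1/m.
λ_B/λ_α = m_α/m_B = 6.645 × 10⁻²⁷/3.744 × 10⁻²⁵ = 0.0177.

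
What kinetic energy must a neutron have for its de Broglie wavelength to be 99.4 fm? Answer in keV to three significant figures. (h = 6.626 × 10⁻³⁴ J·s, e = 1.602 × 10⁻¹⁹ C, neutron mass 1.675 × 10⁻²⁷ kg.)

KE = 82.8 keV

p = h/λ = 6.626 × 10⁻³⁴ / 9.940 × 10⁻¹⁴ = 6.666 × 10⁻²¹ kg·m/s.
KE = p²/(2m) = (6.666 × 10⁻²¹)² / (2 × 1.675 × 10⁻²⁷) = 1.326 × 10⁻¹⁴ J = 82.8 keV.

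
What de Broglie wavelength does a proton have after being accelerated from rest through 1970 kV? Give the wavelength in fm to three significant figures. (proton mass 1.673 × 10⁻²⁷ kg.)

λ = 20.4 fm

KE = eV = 1.602 × 10⁻¹⁹ × 1.970 × 10⁶ = 3.156 × 10⁻¹³ J.
p = √(2mKE) = √(2 × 1.673 × 10⁻²⁷ × 3.156 × 10⁻¹³) = 3.250 × 10⁻²⁰ kg·m/s.
λ = h/p = 6.626 × 10⁻³⁴ / 3.250 × 10⁻²⁰ = 2.04 × 10⁻¹⁴ m = 20.4 fm.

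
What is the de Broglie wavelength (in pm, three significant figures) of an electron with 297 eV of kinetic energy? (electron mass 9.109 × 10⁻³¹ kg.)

KE = 297 eV = 4.758 × 10⁻¹⁷ J.
p = √(2mKE) = √(2 × 9.109 × 10⁻³¹ × 4.758 × 10⁻¹⁷) = 9.310 × 10⁻²⁴ kg·m/s.
λ = h/p = 6.626 × 10⁻³⁴ / 9.310 × 10⁻²⁴ = 7.12 × 10⁻¹¹ m = 71.2 pm.

λ = 71.2 pm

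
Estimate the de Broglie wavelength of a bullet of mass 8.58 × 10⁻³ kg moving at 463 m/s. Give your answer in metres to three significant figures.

p = mv = 8.58 × 10⁻³ × 463 = 3.973 kg·m/s.
λ = h/p = 6.626 × 10⁻³⁴ / 3.973 = 1.67 × 10⁻³⁴ m.

λ = 1.67 × 10⁻³⁴ m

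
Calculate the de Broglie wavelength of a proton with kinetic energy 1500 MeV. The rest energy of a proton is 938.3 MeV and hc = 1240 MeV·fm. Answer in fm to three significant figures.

Total energy E = KE + m₀c² = 1500 + 938.3 = 2438.3 MeV.
(pc)² = E² − (m₀c²)² = (2438.3)² − (938.3)² = 5.065 × 10⁶ MeV², so pc = 2251 MeV.
λ = hc/(pc) = 1240 MeV·fm / 2251 MeV = 0.551 fm.

λ = 0.551 fm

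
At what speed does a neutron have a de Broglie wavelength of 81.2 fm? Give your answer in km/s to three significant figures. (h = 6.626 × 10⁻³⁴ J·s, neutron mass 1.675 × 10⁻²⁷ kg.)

v = 4870 km/s

p = h/λ = 6.626 × 10⁻³⁴ / 8.120 × 10⁻¹⁴ = 8.160 × 10⁻²¹ kg·m/s.
v = p/m = 8.160 × 10⁻²¹ / 1.675 × 10⁻²⁷ = 4.87 × 10⁶ m/s = 4870 km/s.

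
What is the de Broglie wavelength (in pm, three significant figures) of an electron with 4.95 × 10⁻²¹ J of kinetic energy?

λ = 6980 pm

p = √(2mKE) = √(2 × 9.109 × 10⁻³¹ × 4.950 × 10⁻²¹) = 9.496 × 10⁻²⁶ kg·m/s.
λ = h/p = 6.626 × 10⁻³⁴ / 9.496 × 10⁻²⁶ = 6.98 × 10⁻⁹ m = 6980 pm.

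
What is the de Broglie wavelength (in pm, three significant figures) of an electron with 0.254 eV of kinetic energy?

λ = 2430 pm

KE = 0.254 eV = 4.069 × 10⁻²⁰ J.
p = √(2mKE) = √(2 × 9.109 × 10⁻³¹ × 4.069 × 10⁻²⁰) = 2.723 × 10⁻²⁵ kg·m/s.
λ = h/p = 6.626 × 10⁻³⁴ / 2.723 × 10⁻²⁵ = 2.43 × 10⁻⁹ m = 2430 pm.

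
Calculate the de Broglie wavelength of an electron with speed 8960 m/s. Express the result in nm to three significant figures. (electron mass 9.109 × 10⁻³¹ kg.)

λ = 81.2 nm

p = mv = 9.109 × 10⁻³¹ × 8960 = 8.162 × 10⁻²⁷ kg·m/s.
λ = h/p = 6.626 × 10⁻³⁴ / 8.162 × 10⁻²⁷ = 8.12 × 10⁻⁸ m = 81.2 nm.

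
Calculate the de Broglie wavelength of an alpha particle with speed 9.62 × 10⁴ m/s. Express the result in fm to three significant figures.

p = mv = 6.645 × 10⁻²⁷ × 9.62 × 10⁴ = 6.392 × 10⁻²² kg·m/s.
λ = h/p = 6.626 × 10⁻³⁴ / 6.392 × 10⁻²² = 1.04 × 10⁻¹² m = 1040 fm.

λ = 1040 fm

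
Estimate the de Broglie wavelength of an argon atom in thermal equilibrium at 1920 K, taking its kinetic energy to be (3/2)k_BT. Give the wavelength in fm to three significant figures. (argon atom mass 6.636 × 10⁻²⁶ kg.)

λ = 9120 fm

KE = (3/2)k_BT = 1.5 × 1.381 × 10⁻²³ × 1920 = 3.977 × 10⁻²⁰ J.
p = √(2mKE) = √(2 × 6.636 × 10⁻²⁶ × 3.977 × 10⁻²⁰) = 7.265 × 10⁻²³ kg·m/s.
λ = h/p = 9.12 × 10⁻¹² m = 9120 fm.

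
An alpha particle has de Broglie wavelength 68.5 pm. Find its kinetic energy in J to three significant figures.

p = h/λ = 6.626 × 10⁻³⁴ / 6.850 × 10⁻¹¹ = 9.673 × 10⁻²⁴ kg·m/s.
KE = p²/(2m) = (9.673 × 10⁻²⁴)² / (2 × 6.645 × 10⁻²⁷) = 7.040 × 10⁻²¹ J = 7.04 × 10⁻²¹ J.

KE = 7.04 × 10⁻²¹ J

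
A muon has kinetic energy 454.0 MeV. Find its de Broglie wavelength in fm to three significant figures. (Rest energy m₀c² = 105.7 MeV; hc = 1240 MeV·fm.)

Total energy E = KE + m₀c² = 454.0 + 105.7 = 559.7 MeV.
(pc)² = E² − (m₀c²)² = (559.7)² − (105.7)² = 3.021 × 10⁵ MeV², so pc = 549.6 MeV.
λ = hc/(pc) = 1240 MeV·fm / 549.6 MeV = 2.26 fm.

λ = 2.26 fm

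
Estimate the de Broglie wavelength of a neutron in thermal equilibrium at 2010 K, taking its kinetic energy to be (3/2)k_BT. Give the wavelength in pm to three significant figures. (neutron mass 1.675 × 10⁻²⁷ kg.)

λ = 56.1 pm

KE = (3/2)k_BT = 1.5 × 1.381 × 10⁻²³ × 2010 = 4.164 × 10⁻²⁰ J.
p = √(2mKE) = √(2 × 1.675 × 10⁻²⁷ × 4.164 × 10⁻²⁰) = 1.181 × 10⁻²³ kg·m/s.
λ = h/p = 5.61 × 10⁻¹¹ m = 56.1 pm.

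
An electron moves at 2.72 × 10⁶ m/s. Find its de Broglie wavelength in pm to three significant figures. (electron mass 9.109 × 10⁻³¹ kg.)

λ = 267 pm

p = mv = 9.109 × 10⁻³¹ × 2.72 × 10⁶ = 2.478 × 10⁻²⁴ kg·m/s.
λ = h/p = 6.626 × 10⁻³⁴ / 2.478 × 10⁻²⁴ = 2.67 × 10⁻¹⁰ m = 267 pm.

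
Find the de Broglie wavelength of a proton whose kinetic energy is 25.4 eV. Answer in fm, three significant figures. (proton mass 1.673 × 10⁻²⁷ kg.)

KE = 25.4 eV = 4.069 × 10⁻¹⁸ J.
p = √(2mKE) = √(2 × 1.673 × 10⁻²⁷ × 4.069 × 10⁻¹⁸) = 1.167 × 10⁻²² kg·m/s.
λ = h/p = 6.626 × 10⁻³⁴ / 1.167 × 10⁻²² = 5.68 × 10⁻¹² m = 5680 fm.

λ = 5680 fm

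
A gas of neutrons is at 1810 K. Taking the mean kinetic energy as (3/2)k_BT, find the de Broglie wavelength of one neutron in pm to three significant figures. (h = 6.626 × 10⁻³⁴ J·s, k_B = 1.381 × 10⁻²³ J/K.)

λ = 59.1 pm

KE = (3/2)k_BT = 1.5 × 1.381 × 10⁻²³ × 1810 = 3.749 × 10⁻²⁰ J.
p = √(2mKE) = √(2 × 1.675 × 10⁻²⁷ × 3.749 × 10⁻²⁰) = 1.121 × 10⁻²³ kg·m/s.
λ = h/p = 5.91 × 10⁻¹¹ m = 59.1 pm.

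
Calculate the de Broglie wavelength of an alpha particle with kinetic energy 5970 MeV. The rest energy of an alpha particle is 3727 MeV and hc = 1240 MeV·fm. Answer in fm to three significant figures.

Total energy E = KE + m₀c² = 5970 + 3727 = 9697 MeV.
(pc)² = E² − (m₀c²)² = (9697)² − (3727)² = 8.014 × 10⁷ MeV², so pc = 8952 MeV.
λ = hc/(pc) = 1240 MeV·fm / 8952 MeV = 0.139 fm.

λ = 0.139 fm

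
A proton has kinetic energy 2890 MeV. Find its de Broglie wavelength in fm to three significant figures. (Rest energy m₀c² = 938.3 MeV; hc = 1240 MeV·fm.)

Total energy E = KE + m₀c² = 2890 + 938.3 = 3828.3 MeV.
(pc)² = E² − (m₀c²)² = (3828.3)² − (938.3)² = 1.378 × 10⁷ MeV², so pc = 3712 MeV.
λ = hc/(pc) = 1240 MeV·fm / 3712 MeV = 0.334 fm.

λ = 0.334 fm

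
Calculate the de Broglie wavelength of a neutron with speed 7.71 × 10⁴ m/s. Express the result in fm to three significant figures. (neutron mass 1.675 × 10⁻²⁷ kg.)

p = mv = 1.675 × 10⁻²⁷ × 7.71 × 10⁴ = 1.291 × 10⁻²² kg·m/s.
λ = h/p = 6.626 × 10⁻³⁴ / 1.291 × 10⁻²² = 5.13 × 10⁻¹² m = 5130 fm.

λ = 5130 fm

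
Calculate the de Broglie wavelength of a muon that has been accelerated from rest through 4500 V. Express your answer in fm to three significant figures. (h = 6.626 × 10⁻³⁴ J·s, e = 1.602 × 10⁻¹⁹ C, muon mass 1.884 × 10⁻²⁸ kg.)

λ = 1270 fm

KE = eV = 1.602 × 10⁻¹⁹ × 4500 = 7.209 × 10⁻¹⁶ J.
p = √(2mKE) = √(2 × 1.884 × 10⁻²⁸ × 7.209 × 10⁻¹⁶) = 5.212 × 10⁻²² kg·m/s.
λ = h/p = 6.626 × 10⁻³⁴ / 5.212 × 10⁻²² = 1.27 × 10⁻¹² m = 1270 fm.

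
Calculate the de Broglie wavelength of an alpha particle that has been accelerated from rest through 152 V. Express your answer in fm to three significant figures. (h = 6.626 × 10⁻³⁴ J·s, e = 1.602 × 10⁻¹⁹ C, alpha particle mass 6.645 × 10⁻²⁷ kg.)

KE = 2eV = 2 × 1.602 × 10⁻¹⁹ × 152.0 = 4.870 × 10⁻¹⁷ J.
p = √(2mKE) = √(2 × 6.645 × 10⁻²⁷ × 4.870 × 10⁻¹⁷) = 8.045 × 10⁻²² kg·m/s.
λ = h/p = 6.626 × 10⁻³⁴ / 8.045 × 10⁻²² = 8.24 × 10⁻¹³ m = 824 fm.

λ = 824 fm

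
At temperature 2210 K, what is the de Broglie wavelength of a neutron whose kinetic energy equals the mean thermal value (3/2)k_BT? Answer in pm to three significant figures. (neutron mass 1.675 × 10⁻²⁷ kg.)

λ = 53.5 pm

KE = (3/2)k_BT = 1.5 × 1.381 × 10⁻²³ × 2210 = 4.578 × 10⁻²⁰ J.
p = √(2mKE) = √(2 × 1.675 × 10⁻²⁷ × 4.578 × 10⁻²⁰) = 1.238 × 10⁻²³ kg·m/s.
λ = h/p = 5.35 × 10⁻¹¹ m = 53.5 pm.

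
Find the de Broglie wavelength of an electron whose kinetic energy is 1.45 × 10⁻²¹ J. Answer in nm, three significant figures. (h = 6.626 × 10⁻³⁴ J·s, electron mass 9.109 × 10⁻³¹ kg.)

λ = 12.9 nm

p = √(2mKE) = √(2 × 9.109 × 10⁻³¹ × 1.450 × 10⁻²¹) = 5.140 × 10⁻²⁶ kg·m/s.
λ = h/p = 6.626 × 10⁻³⁴ / 5.140 × 10⁻²⁶ = 1.29 × 10⁻⁸ m = 12.9 nm.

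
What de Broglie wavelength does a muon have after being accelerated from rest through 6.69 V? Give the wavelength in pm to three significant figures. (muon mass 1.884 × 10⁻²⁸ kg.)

KE = eV = 1.602 × 10⁻¹⁹ × 6.690 = 1.072 × 10⁻¹⁸ J.
p = √(2mKE) = √(2 × 1.884 × 10⁻²⁸ × 1.072 × 10⁻¹⁸) = 2.010 × 10⁻²³ kg·m/s.
λ = h/p = 6.626 × 10⁻³⁴ / 2.010 × 10⁻²³ = 3.30 × 10⁻¹¹ m = 33.0 pm.

λ = 33.0 pm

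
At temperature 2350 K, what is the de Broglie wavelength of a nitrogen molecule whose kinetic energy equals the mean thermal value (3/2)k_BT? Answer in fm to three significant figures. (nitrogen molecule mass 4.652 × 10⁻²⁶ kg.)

KE = (3/2)k_BT = 1.5 × 1.381 × 10⁻²³ × 2350 = 4.868 × 10⁻²⁰ J.
p = √(2mKE) = √(2 × 4.652 × 10⁻²⁶ × 4.868 × 10⁻²⁰) = 6.730 × 10⁻²³ kg·m/s.
λ = h/p = 9.85 × 10⁻¹² m = 9850 fm.

λ = 9850 fm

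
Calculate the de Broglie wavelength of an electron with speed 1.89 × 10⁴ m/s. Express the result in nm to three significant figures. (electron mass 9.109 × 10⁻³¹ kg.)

p = mv = 9.109 × 10⁻³¹ × 1.89 × 10⁴ = 1.722 × 10⁻²⁶ kg·m/s.
λ = h/p = 6.626 × 10⁻³⁴ / 1.722 × 10⁻²⁶ = 3.85 × 10⁻⁸ m = 38.5 nm.

λ = 38.5 nm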